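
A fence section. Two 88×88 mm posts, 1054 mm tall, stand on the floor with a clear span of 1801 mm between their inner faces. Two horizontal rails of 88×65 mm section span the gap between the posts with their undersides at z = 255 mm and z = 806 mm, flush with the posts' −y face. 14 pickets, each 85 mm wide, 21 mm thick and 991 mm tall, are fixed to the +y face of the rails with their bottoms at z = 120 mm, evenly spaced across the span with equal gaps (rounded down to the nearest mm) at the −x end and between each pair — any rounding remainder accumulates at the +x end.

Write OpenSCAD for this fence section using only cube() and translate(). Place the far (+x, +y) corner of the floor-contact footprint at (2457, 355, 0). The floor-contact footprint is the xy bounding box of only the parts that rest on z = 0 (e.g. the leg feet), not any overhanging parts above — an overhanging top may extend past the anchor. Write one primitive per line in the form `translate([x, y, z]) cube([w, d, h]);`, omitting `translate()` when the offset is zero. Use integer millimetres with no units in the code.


translate([480, 267, 0]) cube([88, 88, 1054]);
translate([2369, 267, 0]) cube([88, 88, 1054]);
translate([568, 267, 255]) cube([1801, 88, 65]);
translate([568, 267, 806]) cube([1801, 88, 65]);
translate([608, 355, 120]) cube([85, 21, 991]);
translate([733, 355, 120]) cube([85, 21, 991]);
translate([858, 355, 120]) cube([85, 21, 991]);
translate([983, 355, 120]) cube([85, 21, 991]);
translate([1108, 355, 120]) cube([85, 21, 991]);
translate([1233, 355, 120]) cube([85, 21, 991]);
translate([1358, 355, 120]) cube([85, 21, 991]);
translate([1483, 355, 120]) cube([85, 21, 991]);
translate([1608, 355, 120]) cube([85, 21, 991]);
translate([1733, 355, 120]) cube([85, 21, 991]);
translate([1858, 355, 120]) cube([85, 21, 991]);
translate([1983, 355, 120]) cube([85, 21, 991]);
translate([2108, 355, 120]) cube([85, 21, 991]);
translate([2233, 355, 120]) cube([85, 21, 991]);


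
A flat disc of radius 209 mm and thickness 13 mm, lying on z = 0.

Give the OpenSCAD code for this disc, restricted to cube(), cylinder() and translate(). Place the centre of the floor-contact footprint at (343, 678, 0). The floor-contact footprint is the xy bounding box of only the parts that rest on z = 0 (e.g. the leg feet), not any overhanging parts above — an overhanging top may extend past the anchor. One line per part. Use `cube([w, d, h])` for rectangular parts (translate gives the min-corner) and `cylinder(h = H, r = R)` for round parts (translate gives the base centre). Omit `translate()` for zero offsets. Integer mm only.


translate([343, 678, 0]) cylinder(h = 13, r = 209);


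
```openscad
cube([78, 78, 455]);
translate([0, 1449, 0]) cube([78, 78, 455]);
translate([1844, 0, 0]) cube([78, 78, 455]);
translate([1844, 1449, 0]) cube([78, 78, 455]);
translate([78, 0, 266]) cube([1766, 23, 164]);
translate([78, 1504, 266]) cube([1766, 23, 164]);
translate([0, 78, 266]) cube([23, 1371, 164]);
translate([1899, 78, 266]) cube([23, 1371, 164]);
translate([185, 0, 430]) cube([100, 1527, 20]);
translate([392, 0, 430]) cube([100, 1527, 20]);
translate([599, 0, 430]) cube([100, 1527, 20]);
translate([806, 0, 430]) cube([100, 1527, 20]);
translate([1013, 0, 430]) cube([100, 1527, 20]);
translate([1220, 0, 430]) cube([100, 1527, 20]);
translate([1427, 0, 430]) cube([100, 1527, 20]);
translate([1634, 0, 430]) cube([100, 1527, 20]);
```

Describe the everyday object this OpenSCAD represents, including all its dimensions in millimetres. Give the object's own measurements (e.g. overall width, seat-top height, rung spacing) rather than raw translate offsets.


A bed frame 1922 mm long (x) by 1527 mm wide (y). Four 78×78 mm corner posts, 455 mm tall, at the corners of the footprint. Four rails of 23 mm thickness and 164 mm height run between adjacent posts with their undersides at z = 266 mm, their outer faces flush with the outside of the frame (the two x-running rails run between the posts' inner faces; the two y-running rails run between the posts' inner faces). 8 slats, each 100 mm wide (x) and 20 mm thick, lie across the top of the two x-running rails, running the full 1527 mm width of the frame in y; along x they sit between the end posts with a 107 mm gap after the −x posts and between neighbouring slats, leaving 110 mm before the +x posts.


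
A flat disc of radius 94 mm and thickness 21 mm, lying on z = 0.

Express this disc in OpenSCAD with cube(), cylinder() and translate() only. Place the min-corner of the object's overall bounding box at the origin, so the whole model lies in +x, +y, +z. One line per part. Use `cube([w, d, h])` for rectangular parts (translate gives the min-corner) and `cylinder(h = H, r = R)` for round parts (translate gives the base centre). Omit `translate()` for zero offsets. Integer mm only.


translate([94, 94, 0]) cylinder(h = 21, r = 94);


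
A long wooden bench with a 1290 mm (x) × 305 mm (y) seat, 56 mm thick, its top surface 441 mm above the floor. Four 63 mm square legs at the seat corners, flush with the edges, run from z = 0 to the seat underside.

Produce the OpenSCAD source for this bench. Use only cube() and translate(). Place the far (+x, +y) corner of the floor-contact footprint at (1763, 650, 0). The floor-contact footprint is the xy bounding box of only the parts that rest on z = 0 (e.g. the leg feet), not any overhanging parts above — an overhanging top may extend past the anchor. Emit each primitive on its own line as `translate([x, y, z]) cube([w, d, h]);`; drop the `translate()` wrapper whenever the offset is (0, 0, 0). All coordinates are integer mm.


translate([473, 345, 385]) cube([1290, 305, 56]);
translate([473, 345, 0]) cube([63, 63, 385]);
translate([473, 587, 0]) cube([63, 63, 385]);
translate([1700, 345, 0]) cube([63, 63, 385]);
translate([1700, 587, 0]) cube([63, 63, 385]);


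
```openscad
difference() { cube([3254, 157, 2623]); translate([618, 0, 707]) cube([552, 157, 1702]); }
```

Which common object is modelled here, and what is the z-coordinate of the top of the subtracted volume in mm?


A wall with a window opening. The window head height is 2409 mm.

A wall with a rectangular opening subtracted — a window. Sill at z = 707, opening 1702 mm tall, so the head is at 707 + 1702 = 2409 mm.


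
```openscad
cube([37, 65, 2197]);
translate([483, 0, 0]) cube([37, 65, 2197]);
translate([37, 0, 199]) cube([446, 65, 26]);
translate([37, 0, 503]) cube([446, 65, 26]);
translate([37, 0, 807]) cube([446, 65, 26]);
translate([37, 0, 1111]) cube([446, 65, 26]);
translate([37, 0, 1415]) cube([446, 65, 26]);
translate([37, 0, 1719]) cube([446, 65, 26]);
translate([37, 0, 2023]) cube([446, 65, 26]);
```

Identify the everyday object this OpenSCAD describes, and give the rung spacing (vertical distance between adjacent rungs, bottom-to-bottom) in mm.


A ladder. The rung spacing is 304 mm.

Two tall 37×65 posts with 7 short bars between them — a ladder. Adjacent rungs sit at z = 199 and z = 503, so the spacing is 503 − 199 = 304 mm.


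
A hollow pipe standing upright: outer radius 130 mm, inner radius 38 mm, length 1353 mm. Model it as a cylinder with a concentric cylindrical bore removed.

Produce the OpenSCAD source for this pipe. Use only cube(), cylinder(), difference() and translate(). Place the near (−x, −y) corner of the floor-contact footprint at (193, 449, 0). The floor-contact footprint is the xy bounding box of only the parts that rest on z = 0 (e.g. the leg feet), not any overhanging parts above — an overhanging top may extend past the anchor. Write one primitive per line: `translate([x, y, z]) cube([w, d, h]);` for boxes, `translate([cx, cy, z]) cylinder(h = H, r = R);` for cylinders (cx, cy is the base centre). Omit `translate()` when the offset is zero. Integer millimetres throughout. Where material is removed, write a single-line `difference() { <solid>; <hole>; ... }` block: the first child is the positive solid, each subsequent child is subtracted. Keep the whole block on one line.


difference() { translate([323, 579, 0]) cylinder(h = 1353, r = 130); translate([323, 579, 0]) cylinder(h = 1353, r = 38); }


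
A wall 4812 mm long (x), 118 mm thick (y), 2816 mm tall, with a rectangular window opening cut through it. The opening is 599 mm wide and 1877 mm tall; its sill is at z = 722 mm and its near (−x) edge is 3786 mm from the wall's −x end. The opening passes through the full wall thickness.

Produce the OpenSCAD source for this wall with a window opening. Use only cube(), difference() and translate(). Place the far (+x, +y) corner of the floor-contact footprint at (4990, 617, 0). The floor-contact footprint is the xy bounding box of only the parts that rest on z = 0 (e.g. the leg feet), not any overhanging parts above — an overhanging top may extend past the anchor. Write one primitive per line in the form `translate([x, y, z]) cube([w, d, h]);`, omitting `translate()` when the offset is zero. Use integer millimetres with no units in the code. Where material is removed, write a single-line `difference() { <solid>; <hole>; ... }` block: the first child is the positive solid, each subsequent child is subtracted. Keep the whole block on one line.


difference() { translate([178, 499, 0]) cube([4812, 118, 2816]); translate([3964, 499, 722]) cube([599, 118, 1877]); }


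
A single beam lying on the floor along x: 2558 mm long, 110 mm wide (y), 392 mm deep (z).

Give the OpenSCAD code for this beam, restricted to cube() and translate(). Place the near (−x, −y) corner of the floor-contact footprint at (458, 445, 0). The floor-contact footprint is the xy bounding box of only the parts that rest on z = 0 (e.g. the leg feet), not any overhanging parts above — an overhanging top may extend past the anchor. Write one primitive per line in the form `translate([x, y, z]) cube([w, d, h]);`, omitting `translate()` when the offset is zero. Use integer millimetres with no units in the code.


translate([458, 445, 0]) cube([2558, 110, 392]);


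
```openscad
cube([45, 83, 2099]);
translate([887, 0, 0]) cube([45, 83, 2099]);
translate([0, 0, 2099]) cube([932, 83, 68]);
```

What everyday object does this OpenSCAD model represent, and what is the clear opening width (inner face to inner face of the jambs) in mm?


A door frame. The clear opening width is 842 mm.

Two 2099 mm tall posts with a header on top — a door frame. The left jamb is 45 mm wide at x = 0; the right jamb starts at x = 887. The clear opening is 887 − 45 = 842 mm.


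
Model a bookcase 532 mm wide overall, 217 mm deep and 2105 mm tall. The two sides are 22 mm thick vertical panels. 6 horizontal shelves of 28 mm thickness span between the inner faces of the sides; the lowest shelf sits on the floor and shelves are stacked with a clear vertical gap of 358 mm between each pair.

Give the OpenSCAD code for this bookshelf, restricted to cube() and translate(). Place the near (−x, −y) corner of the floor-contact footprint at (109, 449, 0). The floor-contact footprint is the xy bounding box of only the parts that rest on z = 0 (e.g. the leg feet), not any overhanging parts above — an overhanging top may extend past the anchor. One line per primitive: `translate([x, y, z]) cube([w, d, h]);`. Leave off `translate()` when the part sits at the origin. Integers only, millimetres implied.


translate([109, 449, 0]) cube([22, 217, 2105]);
translate([619, 449, 0]) cube([22, 217, 2105]);
translate([131, 449, 0]) cube([488, 217, 28]);
translate([131, 449, 386]) cube([488, 217, 28]);
translate([131, 449, 772]) cube([488, 217, 28]);
translate([131, 449, 1158]) cube([488, 217, 28]);
translate([131, 449, 1544]) cube([488, 217, 28]);
translate([131, 449, 1930]) cube([488, 217, 28]);


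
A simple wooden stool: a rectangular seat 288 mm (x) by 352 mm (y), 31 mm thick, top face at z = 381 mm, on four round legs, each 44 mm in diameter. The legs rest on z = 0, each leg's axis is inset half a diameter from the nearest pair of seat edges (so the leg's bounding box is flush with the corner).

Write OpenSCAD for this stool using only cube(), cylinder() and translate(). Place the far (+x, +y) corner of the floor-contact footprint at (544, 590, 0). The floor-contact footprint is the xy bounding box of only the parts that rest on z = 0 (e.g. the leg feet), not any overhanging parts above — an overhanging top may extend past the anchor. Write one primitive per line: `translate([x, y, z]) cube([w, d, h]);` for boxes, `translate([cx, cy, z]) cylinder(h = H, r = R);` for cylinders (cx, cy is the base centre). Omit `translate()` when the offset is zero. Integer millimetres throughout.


translate([256, 238, 350]) cube([288, 352, 31]);
translate([278, 260, 0]) cylinder(h = 350, r = 22);
translate([522, 260, 0]) cylinder(h = 350, r = 22);
translate([278, 568, 0]) cylinder(h = 350, r = 22);
translate([522, 568, 0]) cylinder(h = 350, r = 22);


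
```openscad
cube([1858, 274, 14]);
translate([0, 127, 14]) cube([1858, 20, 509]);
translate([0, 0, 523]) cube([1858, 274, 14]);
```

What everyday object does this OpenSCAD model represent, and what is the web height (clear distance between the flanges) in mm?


An I-beam. The web height is 509 mm.

Two wide flanges with a thin centred web — an I-beam. Overall 537 mm minus two 14 mm flanges gives a web of 537 − 2·14 = 509 mm.


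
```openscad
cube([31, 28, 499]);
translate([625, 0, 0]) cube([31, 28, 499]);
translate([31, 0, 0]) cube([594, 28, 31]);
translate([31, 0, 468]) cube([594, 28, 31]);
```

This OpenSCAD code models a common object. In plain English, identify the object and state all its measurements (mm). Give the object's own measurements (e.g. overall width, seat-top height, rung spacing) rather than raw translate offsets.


A rectangular picture frame lying in the x–z plane (depth along y). The opening is 594 mm wide (x) by 437 mm tall (z), surrounded by a border 31 mm wide on all four sides. The frame is 28 mm deep and is made of two full-height vertical stiles with two horizontal rails fitted between them.


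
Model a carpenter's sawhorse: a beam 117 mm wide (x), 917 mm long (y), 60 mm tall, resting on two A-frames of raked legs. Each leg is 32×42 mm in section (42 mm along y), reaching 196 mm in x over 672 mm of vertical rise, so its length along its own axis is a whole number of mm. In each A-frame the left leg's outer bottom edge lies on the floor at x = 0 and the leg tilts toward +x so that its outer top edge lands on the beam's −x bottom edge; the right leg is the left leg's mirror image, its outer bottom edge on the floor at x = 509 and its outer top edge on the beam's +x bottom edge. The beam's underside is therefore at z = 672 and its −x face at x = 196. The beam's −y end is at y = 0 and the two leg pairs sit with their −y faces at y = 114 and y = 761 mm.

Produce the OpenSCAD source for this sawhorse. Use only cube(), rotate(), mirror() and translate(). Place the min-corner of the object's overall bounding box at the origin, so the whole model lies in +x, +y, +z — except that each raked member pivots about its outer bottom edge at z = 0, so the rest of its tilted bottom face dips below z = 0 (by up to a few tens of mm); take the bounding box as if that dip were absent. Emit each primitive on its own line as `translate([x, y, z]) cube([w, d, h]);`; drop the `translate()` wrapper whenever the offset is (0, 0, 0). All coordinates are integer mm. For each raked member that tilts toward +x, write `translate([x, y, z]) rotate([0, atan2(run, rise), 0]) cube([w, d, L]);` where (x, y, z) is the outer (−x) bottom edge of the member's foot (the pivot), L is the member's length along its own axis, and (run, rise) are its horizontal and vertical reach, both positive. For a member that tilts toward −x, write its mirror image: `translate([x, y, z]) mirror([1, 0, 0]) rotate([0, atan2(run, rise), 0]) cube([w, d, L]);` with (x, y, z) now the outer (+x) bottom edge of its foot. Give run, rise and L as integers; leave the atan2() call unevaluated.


translate([196, 0, 672]) cube([117, 917, 60]);
translate([0, 114, 0]) rotate([0, atan2(196, 672), 0]) cube([32, 42, 700]);
translate([509, 114, 0]) mirror([1, 0, 0]) rotate([0, atan2(196, 672), 0]) cube([32, 42, 700]);
translate([0, 761, 0]) rotate([0, atan2(196, 672), 0]) cube([32, 42, 700]);
translate([509, 761, 0]) mirror([1, 0, 0]) rotate([0, atan2(196, 672), 0]) cube([32, 42, 700]);


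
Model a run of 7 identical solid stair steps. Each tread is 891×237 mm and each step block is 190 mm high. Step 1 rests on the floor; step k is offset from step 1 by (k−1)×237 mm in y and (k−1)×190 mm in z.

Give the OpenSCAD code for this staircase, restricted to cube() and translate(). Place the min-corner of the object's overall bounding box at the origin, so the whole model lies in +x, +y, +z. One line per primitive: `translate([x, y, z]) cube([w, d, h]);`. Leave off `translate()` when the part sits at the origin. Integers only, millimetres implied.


cube([891, 237, 190]);
translate([0, 237, 190]) cube([891, 237, 190]);
translate([0, 474, 380]) cube([891, 237, 190]);
translate([0, 711, 570]) cube([891, 237, 190]);
translate([0, 948, 760]) cube([891, 237, 190]);
translate([0, 1185, 950]) cube([891, 237, 190]);
translate([0, 1422, 1140]) cube([891, 237, 190]);


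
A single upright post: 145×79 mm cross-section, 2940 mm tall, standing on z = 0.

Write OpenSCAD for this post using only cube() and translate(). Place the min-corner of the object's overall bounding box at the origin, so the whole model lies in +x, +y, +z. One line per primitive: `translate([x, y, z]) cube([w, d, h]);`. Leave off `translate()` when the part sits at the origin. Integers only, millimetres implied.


cube([145, 79, 2940]);


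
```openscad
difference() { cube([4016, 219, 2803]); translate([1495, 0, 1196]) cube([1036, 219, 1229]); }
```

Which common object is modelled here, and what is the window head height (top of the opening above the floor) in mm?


A wall with a window opening. The window head height is 2425 mm.

A wall with a rectangular opening subtracted — a window. Sill at z = 1196, opening 1229 mm tall, so the head is at 1196 + 1229 = 2425 mm.


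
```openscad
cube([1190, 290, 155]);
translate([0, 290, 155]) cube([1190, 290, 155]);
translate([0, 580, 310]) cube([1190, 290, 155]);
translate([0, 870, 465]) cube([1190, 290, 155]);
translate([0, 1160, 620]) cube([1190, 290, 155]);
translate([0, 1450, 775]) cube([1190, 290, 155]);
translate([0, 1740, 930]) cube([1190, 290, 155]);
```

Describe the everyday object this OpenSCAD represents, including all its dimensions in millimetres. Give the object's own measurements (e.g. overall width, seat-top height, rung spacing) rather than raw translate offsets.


A straight staircase of 7 solid steps. Each step is 1190 mm wide (x), 290 mm deep (y, the going) and 155 mm tall (the rise). The first step rests on the floor; each subsequent step sits one going further in +y and one rise higher in +z, directly behind and above the previous step with no overlap.


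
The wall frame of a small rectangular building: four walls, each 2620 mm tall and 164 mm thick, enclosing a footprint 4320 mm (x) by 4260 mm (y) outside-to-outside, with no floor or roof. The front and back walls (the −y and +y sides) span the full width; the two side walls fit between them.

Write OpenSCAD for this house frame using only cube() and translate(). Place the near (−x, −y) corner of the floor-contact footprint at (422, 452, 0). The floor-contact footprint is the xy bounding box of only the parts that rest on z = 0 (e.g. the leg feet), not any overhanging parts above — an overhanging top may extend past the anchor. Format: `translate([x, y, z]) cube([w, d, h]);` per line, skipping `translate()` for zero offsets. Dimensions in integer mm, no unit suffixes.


translate([422, 452, 0]) cube([4320, 164, 2620]);
translate([422, 4548, 0]) cube([4320, 164, 2620]);
translate([422, 616, 0]) cube([164, 3932, 2620]);
translate([4578, 616, 0]) cube([164, 3932, 2620]);


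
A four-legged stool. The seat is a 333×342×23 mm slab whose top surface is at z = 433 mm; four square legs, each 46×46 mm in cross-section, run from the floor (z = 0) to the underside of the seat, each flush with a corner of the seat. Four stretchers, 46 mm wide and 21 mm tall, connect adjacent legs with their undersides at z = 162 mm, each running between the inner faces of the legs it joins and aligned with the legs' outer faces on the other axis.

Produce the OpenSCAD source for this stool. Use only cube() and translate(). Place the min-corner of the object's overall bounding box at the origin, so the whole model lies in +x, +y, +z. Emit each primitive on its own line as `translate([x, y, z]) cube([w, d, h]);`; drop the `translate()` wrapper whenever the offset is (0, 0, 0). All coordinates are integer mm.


// leg_h = 433 - 23 = 410
// stretcher span = 333 - 2*46 = 241
translate([0, 0, 410]) cube([333, 342, 23]);
cube([46, 46, 410]);
translate([287, 0, 0]) cube([46, 46, 410]);
translate([0, 296, 0]) cube([46, 46, 410]);
translate([287, 296, 0]) cube([46, 46, 410]);
translate([46, 0, 162]) cube([241, 46, 21]);
translate([46, 296, 162]) cube([241, 46, 21]);
translate([0, 46, 162]) cube([46, 250, 21]);
translate([287, 46, 162]) cube([46, 250, 21]);


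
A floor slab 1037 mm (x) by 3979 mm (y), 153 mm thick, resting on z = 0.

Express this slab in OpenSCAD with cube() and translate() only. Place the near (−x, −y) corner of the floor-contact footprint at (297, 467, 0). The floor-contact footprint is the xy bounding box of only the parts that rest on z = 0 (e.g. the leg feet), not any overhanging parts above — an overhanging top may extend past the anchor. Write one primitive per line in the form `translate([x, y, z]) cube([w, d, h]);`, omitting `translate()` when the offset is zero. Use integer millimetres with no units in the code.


translate([297, 467, 0]) cube([1037, 3979, 153]);


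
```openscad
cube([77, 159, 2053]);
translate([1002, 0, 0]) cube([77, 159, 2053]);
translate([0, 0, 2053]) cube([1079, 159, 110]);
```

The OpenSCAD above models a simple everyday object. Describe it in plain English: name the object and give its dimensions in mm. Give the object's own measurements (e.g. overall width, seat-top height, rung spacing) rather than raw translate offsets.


A door frame. The clear opening is 925 mm wide and 2053 mm high. Two 77 mm wide jambs, 159 mm deep, stand either side of the opening from the floor to the top of the opening. A 110 mm thick head sits across the top of both jambs, spanning the full outside width of the frame.


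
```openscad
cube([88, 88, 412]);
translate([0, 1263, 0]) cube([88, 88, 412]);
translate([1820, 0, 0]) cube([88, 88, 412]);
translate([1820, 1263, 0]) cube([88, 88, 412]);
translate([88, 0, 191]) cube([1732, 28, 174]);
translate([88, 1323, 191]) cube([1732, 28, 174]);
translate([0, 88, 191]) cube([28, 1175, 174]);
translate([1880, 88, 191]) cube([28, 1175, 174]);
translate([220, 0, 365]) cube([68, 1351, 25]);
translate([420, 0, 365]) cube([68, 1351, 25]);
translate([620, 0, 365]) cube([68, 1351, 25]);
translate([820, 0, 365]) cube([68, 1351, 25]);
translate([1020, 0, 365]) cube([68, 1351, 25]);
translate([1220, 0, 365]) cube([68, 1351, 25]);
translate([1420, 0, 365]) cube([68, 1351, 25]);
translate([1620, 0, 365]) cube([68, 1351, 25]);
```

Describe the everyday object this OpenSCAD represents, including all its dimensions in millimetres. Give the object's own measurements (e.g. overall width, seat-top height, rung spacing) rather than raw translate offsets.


A bed frame 1908 mm long (x) by 1351 mm wide (y). Four 88×88 mm corner posts, 412 mm tall, at the corners of the footprint. Four rails of 28 mm thickness and 174 mm height run between adjacent posts with their undersides at z = 191 mm, their outer faces flush with the outside of the frame (the two x-running rails run between the posts' inner faces; the two y-running rails run between the posts' inner faces). 8 slats, each 68 mm wide (x) and 25 mm thick, lie across the top of the two x-running rails, running the full 1351 mm width of the frame in y; along x they sit between the end posts with a 132 mm gap after the −x posts and between neighbouring slats and before the +x posts.


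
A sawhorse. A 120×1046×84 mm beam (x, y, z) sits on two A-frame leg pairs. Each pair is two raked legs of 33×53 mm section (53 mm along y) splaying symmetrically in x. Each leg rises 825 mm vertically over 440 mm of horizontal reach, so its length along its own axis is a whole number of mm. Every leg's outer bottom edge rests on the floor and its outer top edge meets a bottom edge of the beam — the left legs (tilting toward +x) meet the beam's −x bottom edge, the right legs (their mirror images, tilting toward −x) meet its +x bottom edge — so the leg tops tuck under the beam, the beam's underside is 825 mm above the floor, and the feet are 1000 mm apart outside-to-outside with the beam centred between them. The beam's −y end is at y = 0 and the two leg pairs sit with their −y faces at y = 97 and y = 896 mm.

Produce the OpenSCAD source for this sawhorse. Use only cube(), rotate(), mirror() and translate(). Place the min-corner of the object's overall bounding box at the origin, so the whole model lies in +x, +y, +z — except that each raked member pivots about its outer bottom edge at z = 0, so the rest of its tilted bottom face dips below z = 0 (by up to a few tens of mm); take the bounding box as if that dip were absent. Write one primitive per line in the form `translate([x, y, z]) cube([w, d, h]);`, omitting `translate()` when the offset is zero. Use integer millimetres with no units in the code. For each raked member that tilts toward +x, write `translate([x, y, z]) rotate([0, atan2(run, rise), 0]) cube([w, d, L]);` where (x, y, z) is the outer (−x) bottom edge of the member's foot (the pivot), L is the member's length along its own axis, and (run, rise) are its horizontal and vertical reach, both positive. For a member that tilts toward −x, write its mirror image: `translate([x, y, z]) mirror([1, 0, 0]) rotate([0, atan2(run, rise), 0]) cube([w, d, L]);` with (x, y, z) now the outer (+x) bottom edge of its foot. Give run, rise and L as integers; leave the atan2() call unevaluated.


translate([440, 0, 825]) cube([120, 1046, 84]);
translate([0, 97, 0]) rotate([0, atan2(440, 825), 0]) cube([33, 53, 935]);
translate([1000, 97, 0]) mirror([1, 0, 0]) rotate([0, atan2(440, 825), 0]) cube([33, 53, 935]);
translate([0, 896, 0]) rotate([0, atan2(440, 825), 0]) cube([33, 53, 935]);
translate([1000, 896, 0]) mirror([1, 0, 0]) rotate([0, atan2(440, 825), 0]) cube([33, 53, 935]);


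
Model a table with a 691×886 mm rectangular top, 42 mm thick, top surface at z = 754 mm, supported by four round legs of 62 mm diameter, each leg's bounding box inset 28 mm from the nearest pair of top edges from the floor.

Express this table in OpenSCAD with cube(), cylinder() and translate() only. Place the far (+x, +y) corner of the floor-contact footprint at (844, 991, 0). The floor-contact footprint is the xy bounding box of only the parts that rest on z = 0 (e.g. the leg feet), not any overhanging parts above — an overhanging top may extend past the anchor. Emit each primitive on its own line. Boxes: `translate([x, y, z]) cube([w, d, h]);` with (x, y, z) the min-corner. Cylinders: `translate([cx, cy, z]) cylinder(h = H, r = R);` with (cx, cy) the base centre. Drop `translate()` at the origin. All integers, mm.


translate([181, 133, 712]) cube([691, 886, 42]);
translate([240, 192, 0]) cylinder(h = 712, r = 31);
translate([813, 192, 0]) cylinder(h = 712, r = 31);
translate([240, 960, 0]) cylinder(h = 712, r = 31);
translate([813, 960, 0]) cylinder(h = 712, r = 31);


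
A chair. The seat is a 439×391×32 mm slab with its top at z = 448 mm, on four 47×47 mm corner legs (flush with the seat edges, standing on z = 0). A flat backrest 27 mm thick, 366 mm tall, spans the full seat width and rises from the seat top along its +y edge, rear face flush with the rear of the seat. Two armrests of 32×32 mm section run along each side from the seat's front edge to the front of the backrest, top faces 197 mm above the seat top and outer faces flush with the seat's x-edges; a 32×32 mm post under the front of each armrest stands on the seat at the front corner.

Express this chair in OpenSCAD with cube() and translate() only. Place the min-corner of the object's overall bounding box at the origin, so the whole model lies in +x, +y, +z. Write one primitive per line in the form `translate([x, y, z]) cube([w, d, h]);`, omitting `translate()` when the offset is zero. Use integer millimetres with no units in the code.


// leg_h = 448 - 32 = 416
// arm post h = 197 - 32 = 165
translate([0, 0, 416]) cube([439, 391, 32]);
cube([47, 47, 416]);
translate([392, 0, 0]) cube([47, 47, 416]);
translate([0, 344, 0]) cube([47, 47, 416]);
translate([392, 344, 0]) cube([47, 47, 416]);
translate([0, 364, 448]) cube([439, 27, 366]);
translate([0, 0, 613]) cube([32, 364, 32]);
translate([407, 0, 613]) cube([32, 364, 32]);
translate([0, 0, 448]) cube([32, 32, 165]);
translate([407, 0, 448]) cube([32, 32, 165]);


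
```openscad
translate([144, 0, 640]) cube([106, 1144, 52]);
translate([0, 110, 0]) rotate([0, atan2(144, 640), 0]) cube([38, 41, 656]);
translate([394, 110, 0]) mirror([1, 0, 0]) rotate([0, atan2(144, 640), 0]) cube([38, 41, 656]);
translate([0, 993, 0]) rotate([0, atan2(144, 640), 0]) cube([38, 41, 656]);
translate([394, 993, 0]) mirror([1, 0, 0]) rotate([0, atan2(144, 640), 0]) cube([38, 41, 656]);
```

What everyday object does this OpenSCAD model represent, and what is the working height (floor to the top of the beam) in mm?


A sawhorse. The overall height is 692 mm.

A beam across two mirrored pairs of raked legs — a sawhorse. The beam's underside is at z = 640 (matching the legs' vertical rise in atan2(144, 640)) and the beam is 52 mm tall, so its top is at 640 + 52 = 692 mm. The raked legs top out at the beam's underside, so that is the highest point.


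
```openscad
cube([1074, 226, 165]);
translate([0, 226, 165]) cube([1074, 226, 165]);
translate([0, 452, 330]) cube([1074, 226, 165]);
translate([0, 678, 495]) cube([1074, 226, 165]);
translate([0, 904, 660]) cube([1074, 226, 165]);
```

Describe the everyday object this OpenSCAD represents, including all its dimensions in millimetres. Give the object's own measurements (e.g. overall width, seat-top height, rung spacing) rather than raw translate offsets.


A straight staircase of 5 solid steps. Each step is 1074 mm wide (x), 226 mm deep (y, the going) and 165 mm tall (the rise). The first step rests on the floor; each subsequent step sits one going further in +y and one rise higher in +z, directly behind and above the previous step with no overlap.


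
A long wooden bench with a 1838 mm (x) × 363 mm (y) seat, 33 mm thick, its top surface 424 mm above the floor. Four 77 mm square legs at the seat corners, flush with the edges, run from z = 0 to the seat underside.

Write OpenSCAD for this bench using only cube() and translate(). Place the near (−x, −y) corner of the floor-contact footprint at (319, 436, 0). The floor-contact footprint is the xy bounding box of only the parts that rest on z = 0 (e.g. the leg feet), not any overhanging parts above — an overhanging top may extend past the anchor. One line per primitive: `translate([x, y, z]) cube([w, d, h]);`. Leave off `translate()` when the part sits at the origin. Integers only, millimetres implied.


translate([319, 436, 391]) cube([1838, 363, 33]);
translate([319, 436, 0]) cube([77, 77, 391]);
translate([319, 722, 0]) cube([77, 77, 391]);
translate([2080, 436, 0]) cube([77, 77, 391]);
translate([2080, 722, 0]) cube([77, 77, 391]);


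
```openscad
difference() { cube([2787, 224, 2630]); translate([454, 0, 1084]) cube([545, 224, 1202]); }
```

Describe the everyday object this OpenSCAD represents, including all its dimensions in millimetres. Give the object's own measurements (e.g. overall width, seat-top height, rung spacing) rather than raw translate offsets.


A wall 2787 mm long (x), 224 mm thick (y), 2630 mm tall, with a rectangular window opening cut through it. The opening is 545 mm wide and 1202 mm tall; its sill is at z = 1084 mm and its near (−x) edge is 454 mm from the wall's −x end. The opening passes through the full wall thickness.


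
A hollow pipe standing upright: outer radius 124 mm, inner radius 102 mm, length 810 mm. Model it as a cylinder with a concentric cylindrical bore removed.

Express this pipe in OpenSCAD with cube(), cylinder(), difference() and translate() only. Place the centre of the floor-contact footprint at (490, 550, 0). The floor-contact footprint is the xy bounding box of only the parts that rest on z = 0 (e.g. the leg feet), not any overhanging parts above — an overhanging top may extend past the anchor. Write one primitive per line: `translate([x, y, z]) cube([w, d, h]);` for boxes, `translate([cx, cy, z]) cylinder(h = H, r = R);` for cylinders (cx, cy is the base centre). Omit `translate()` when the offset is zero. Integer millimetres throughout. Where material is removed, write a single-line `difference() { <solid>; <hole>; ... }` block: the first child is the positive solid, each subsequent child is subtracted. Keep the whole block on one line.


difference() { translate([490, 550, 0]) cylinder(h = 810, r = 124); translate([490, 550, 0]) cylinder(h = 810, r = 102); }


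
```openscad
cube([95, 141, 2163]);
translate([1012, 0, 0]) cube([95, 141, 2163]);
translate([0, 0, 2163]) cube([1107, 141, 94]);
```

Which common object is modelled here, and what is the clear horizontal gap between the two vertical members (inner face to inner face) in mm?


A door frame. The clear opening width is 917 mm.

Two 2163 mm tall posts with a header on top — a door frame. The left jamb is 95 mm wide at x = 0; the right jamb starts at x = 1012. The clear opening is 1012 − 95 = 917 mm.


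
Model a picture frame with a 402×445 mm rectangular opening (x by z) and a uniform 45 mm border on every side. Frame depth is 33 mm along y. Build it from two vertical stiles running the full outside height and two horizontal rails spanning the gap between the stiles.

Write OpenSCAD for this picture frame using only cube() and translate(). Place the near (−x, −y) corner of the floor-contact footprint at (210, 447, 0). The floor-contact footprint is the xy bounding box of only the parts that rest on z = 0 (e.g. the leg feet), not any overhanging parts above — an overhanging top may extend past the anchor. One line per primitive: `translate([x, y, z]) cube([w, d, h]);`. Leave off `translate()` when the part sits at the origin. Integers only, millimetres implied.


translate([210, 447, 0]) cube([45, 33, 535]);
translate([657, 447, 0]) cube([45, 33, 535]);
translate([255, 447, 0]) cube([402, 33, 45]);
translate([255, 447, 490]) cube([402, 33, 45]);


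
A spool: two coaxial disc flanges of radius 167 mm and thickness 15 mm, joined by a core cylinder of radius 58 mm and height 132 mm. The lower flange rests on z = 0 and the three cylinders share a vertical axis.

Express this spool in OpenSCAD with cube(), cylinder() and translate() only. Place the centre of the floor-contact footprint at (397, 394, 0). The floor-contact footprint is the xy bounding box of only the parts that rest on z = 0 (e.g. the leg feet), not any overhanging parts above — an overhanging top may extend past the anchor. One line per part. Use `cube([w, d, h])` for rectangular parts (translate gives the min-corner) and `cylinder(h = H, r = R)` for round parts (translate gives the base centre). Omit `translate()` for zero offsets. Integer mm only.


translate([397, 394, 0]) cylinder(h = 15, r = 167);
translate([397, 394, 15]) cylinder(h = 132, r = 58);
translate([397, 394, 147]) cylinder(h = 15, r = 167);


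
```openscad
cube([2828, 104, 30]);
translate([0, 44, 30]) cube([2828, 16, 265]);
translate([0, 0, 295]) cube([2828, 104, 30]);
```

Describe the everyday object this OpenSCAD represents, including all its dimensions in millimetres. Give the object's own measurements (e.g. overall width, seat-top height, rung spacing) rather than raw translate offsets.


An I-beam lying along x, 2828 mm long. Overall section height 325 mm. Two flanges 104 mm wide (y) and 30 mm thick, one on the floor and one at the top; a web 16 mm thick runs between them, centred on the flange width.


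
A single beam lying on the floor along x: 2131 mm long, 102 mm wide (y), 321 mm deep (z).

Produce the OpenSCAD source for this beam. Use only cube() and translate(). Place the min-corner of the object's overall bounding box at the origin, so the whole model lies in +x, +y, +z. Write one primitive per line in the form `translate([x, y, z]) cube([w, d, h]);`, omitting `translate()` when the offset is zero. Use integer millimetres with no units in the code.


cube([2131, 102, 321]);


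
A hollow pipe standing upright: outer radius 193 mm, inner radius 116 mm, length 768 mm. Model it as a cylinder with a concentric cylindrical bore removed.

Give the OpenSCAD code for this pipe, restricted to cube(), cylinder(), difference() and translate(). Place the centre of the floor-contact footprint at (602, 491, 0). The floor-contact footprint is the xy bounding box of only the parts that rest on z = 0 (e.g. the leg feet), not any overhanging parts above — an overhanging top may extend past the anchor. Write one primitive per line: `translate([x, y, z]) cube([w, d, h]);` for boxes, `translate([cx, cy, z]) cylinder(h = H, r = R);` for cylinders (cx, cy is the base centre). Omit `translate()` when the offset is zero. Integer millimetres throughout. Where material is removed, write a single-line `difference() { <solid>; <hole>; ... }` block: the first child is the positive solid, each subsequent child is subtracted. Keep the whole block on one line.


difference() { translate([602, 491, 0]) cylinder(h = 768, r = 193); translate([602, 491, 0]) cylinder(h = 768, r = 116); }


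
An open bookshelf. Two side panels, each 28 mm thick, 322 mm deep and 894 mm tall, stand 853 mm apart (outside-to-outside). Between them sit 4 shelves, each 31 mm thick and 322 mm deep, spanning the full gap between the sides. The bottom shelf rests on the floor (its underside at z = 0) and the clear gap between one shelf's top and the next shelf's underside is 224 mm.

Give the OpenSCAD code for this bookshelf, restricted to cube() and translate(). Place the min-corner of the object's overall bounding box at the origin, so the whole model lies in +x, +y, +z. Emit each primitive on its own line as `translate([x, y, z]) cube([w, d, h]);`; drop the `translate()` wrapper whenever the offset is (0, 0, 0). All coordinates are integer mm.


cube([28, 322, 894]);
translate([825, 0, 0]) cube([28, 322, 894]);
translate([28, 0, 0]) cube([797, 322, 31]);
translate([28, 0, 255]) cube([797, 322, 31]);
translate([28, 0, 510]) cube([797, 322, 31]);
translate([28, 0, 765]) cube([797, 322, 31]);


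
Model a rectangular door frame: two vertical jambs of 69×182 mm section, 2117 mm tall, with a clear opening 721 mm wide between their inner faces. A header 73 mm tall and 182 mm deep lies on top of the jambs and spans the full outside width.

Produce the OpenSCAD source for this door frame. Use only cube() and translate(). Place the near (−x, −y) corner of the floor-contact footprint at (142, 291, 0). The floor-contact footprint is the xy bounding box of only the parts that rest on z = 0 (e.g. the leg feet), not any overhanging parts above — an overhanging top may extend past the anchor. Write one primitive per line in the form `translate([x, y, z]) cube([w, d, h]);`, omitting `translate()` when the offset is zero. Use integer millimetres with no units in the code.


translate([142, 291, 0]) cube([69, 182, 2117]);
translate([932, 291, 0]) cube([69, 182, 2117]);
translate([142, 291, 2117]) cube([859, 182, 73]);


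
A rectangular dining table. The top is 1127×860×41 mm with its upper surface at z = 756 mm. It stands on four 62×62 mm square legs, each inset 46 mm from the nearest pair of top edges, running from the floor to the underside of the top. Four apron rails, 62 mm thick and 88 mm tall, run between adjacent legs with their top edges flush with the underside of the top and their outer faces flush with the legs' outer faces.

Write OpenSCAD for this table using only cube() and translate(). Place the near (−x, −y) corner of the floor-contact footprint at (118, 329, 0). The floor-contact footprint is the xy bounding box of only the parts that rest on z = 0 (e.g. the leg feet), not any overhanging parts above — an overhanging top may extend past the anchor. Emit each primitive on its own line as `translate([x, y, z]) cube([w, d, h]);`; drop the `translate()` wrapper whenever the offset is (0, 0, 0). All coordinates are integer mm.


translate([72, 283, 715]) cube([1127, 860, 41]);
translate([118, 329, 0]) cube([62, 62, 715]);
translate([1091, 329, 0]) cube([62, 62, 715]);
translate([118, 1035, 0]) cube([62, 62, 715]);
translate([1091, 1035, 0]) cube([62, 62, 715]);
translate([180, 329, 627]) cube([911, 62, 88]);
translate([180, 1035, 627]) cube([911, 62, 88]);
translate([118, 391, 627]) cube([62, 644, 88]);
translate([1091, 391, 627]) cube([62, 644, 88]);
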